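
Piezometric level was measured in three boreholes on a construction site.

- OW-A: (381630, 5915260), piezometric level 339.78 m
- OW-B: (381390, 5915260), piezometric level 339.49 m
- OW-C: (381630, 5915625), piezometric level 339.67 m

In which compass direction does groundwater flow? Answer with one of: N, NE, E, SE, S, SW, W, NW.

W

∂h/∂x = (339.49 − 339.78) / (381390 − 381630) = +0.001208
∂h/∂y = (339.67 − 339.78) / (5915625 − 5915260) = -0.0003014
Flow = −∇h = (-0.001208 east, +0.0003014 north), which points west.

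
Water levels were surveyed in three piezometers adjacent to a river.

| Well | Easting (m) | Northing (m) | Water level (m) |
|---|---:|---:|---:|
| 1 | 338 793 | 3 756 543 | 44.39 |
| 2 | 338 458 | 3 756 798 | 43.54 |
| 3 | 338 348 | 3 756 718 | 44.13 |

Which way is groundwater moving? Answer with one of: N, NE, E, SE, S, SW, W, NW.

With h = a·x + b·y + c and 1 as origin, the differences give:
  (-335)·a + 255·b = -0.85
  (-445)·a + 175·b = -0.26
Eliminate b (×175 and ×255, subtract): 54850·a = -82.450 → a = ∂h/∂x = -0.001503
Back-substitute: b = ∂h/∂y = -0.005308.
Flow = −∇h = (+0.001503 east, +0.005308 north), which points north.

N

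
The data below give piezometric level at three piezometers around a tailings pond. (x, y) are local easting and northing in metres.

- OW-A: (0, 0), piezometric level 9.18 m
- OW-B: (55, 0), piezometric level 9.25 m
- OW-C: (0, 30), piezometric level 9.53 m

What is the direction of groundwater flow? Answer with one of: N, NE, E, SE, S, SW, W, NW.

∂h/∂x = (9.25 − 9.18) / (55 − 0) = +0.001273
∂h/∂y = (9.53 − 9.18) / (30 − 0) = +0.01167
Flow = −∇h = (-0.001273 east, -0.01167 north), which points south.

S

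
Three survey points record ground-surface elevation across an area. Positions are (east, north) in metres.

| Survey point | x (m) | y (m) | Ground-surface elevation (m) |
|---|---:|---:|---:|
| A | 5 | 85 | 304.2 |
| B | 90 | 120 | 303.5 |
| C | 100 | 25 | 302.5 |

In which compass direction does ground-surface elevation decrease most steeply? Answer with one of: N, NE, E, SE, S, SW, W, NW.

With z = a·x + b·y + c and A as origin, the differences give:
  85·a + 35·b = -0.7
  95·a + (-60)·b = -1.7
Eliminate b (×(-60) and ×35, subtract): -8425·a = 101.50 → a = ∂z/∂x = -0.01205
Back-substitute: b = ∂z/∂y = +0.009258.
Steepest decrease is along −∇f = (+0.01205 E, -0.009258 N) → southeast.

SE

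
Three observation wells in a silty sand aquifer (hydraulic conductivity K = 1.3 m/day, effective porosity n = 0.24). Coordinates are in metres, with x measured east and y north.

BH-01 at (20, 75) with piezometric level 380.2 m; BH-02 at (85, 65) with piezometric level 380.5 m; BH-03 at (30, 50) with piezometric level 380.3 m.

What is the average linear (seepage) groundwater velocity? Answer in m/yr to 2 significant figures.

9.6 m/yr

Taking BH-01 as reference: BH-02−BH-01 = (65, -10, +0.3); BH-03−BH-01 = (10, -25, +0.1).
Solve a·Δx + b·Δy = Δh: det = 65·(-25) − 10·(-10) = -1525.
∂h/∂x = [(+0.3)·(-25) − (+0.1)·(-10)] / -1525 = +0.004262
∂h/∂y = [65·(+0.1) − 10·(+0.3)] / -1525 = -0.002295
|∇h| = √(0.004262² + -0.002295²) = 0.004841
Seepage velocity v = K·i/n = 1.3 × 0.004841 / 0.24 = 0.02622 m/day = 9.577 m/yr.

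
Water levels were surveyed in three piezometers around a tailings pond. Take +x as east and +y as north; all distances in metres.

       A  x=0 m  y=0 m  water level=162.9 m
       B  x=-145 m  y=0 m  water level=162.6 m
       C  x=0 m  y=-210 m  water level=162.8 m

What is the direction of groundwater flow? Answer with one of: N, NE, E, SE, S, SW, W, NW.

W

∂h/∂x = (162.6 − 162.9) / (-145 − 0) = +0.002069
∂h/∂y = (162.8 − 162.9) / (-210 − 0) = +0.0004762
Flow = −∇h = (-0.002069 east, -0.0004762 north), which points west.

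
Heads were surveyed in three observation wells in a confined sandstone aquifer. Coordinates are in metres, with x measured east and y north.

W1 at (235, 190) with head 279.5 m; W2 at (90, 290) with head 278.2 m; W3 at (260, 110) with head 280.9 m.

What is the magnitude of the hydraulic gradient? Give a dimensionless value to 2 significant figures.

Three-point gradient (reference W1): Δ to W2 = (-145, 100, -1.3), Δ to W3 = (25, -80, +1.4).
∂h/∂x = -0.003956, ∂h/∂y = -0.01874 (det = 9100).
|∇h| = √(-0.003956² + -0.01874²) = 0.01915

0.019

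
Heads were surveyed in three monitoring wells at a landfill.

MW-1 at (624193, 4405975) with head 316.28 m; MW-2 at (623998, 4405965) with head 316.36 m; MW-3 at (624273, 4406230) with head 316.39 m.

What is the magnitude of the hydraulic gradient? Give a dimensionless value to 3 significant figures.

Taking MW-1 as reference: MW-2−MW-1 = (-195, -10, +0.08); MW-3−MW-1 = (80, 255, +0.11).
Determinant of the coordinate differences = (-195)·255 − 80·(-10) = -48925.
∂h/∂x = [(+0.08)·255 − (+0.11)·(-10)] / -48925 = -0.0004394
∂h/∂y = [(-195)·(+0.11) − 80·(+0.08)] / -48925 = +0.0005692
|∇h| = √(-0.0004394² + 0.0005692²) = 0.0007191

0.000719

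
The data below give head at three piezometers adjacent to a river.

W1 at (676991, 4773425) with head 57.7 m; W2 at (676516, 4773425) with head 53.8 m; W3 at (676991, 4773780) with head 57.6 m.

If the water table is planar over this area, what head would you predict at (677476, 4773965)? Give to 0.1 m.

61.5 m

∂h/∂x = (53.8 − 57.7) / (676516 − 676991) = +0.008211
∂h/∂y = (57.6 − 57.7) / (4773780 − 4773425) = -0.0002817
h(677476, 4773965) = 57.7 + (+0.008211)·(485) + (-0.0002817)·(540) = 57.7 +3.982 -0.152 = 61.530 m.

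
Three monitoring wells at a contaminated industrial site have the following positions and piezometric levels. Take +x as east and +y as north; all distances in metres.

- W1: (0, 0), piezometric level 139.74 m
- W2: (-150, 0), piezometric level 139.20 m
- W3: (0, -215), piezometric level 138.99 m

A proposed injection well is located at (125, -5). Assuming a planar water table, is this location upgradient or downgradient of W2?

∂h/∂x = (139.20 − 139.74) / (-150 − 0) = +0.003600
∂h/∂y = (138.99 − 139.74) / (-215 − 0) = +0.003488
Head at (125, -5) = 139.74 + (+0.003600)·(125) + (+0.003488)·(-5) = 140.17 m.
That is higher than the 139.20 m at W2, so the point is upgradient.

upgradient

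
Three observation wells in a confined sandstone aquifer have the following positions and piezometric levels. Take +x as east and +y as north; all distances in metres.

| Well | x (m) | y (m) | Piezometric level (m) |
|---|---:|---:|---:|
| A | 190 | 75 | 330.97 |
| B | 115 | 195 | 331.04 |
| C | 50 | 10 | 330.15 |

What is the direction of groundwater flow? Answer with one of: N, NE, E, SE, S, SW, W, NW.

SW

With h = a·x + b·y + c and A as origin, the differences give:
  (-75)·a + 120·b = +0.07
  (-140)·a + (-65)·b = -0.82
Eliminate b (×(-65) and ×120, subtract): 21675·a = 93.850 → a = ∂h/∂x = +0.004330
Back-substitute: b = ∂h/∂y = +0.003290.
Flow = −∇h = (-0.004330 east, -0.003290 north), which points southwest.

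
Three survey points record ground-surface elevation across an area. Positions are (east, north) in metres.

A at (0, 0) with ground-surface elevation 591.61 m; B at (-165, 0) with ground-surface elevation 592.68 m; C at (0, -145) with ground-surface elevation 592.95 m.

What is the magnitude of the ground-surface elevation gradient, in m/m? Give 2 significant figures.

0.011 m/m

∂z/∂x = (592.68 − 591.61) / (-165 − 0) = -0.006485
∂z/∂y = (592.95 − 591.61) / (-145 − 0) = -0.009241
|∇f| = √(-0.006485² + -0.009241²) = 0.01129 m/m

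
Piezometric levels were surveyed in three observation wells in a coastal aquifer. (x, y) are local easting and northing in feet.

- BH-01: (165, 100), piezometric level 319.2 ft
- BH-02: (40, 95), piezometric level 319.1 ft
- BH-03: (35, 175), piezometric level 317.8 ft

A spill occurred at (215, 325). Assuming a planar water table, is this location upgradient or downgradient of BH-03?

downgradient

With h = a·x + b·y + c and BH-01 as origin, the differences give:
  (-125)·a + (-5)·b = -0.1
  (-130)·a + 75·b = -1.4
Eliminate b (×75 and ×(-5), subtract): -10025·a = -14.50 → a = ∂h/∂x = +0.001446
Back-substitute: b = ∂h/∂y = -0.01616.
Head at (215, 325) = 319.2 + (+0.001446)·(50) + (-0.01616)·(225) = 315.64 ft.
That is lower than the 317.8 ft at BH-03, so the point is downgradient.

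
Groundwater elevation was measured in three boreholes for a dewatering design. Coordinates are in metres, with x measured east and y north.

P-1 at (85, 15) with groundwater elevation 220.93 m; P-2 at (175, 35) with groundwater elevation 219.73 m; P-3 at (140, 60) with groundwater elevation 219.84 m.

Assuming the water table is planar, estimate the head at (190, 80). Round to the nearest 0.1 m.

219.1 m

Taking P-1 as reference: P-2−P-1 = (90, 20, -1.20); P-3−P-1 = (55, 45, -1.09).
Determinant of the coordinate differences = 90·45 − 55·20 = 2950.
∂h/∂x = [(-1.20)·45 − (-1.09)·20] / 2950 = -0.01092
∂h/∂y = [90·(-1.09) − 55·(-1.20)] / 2950 = -0.01088
h(190, 80) = 220.93 + (-0.01092)·(105) + (-0.01088)·(65) = 220.93 -1.146 -0.707 = 219.077 m.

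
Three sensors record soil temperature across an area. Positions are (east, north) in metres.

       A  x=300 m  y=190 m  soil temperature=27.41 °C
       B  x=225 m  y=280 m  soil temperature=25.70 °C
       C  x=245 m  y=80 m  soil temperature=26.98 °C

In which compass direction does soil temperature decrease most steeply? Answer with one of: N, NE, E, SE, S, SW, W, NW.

W

With T = a·x + b·y + c and A as origin, the differences give:
  (-75)·a + 90·b = -1.71
  (-55)·a + (-110)·b = -0.43
Eliminate b (×(-110) and ×90, subtract): 13200·a = 226.800 → a = ∂T/∂x = +0.01718
Back-substitute: b = ∂T/∂y = -0.004682.
Steepest decrease is along −∇f = (-0.01718 E, +0.004682 N) → west.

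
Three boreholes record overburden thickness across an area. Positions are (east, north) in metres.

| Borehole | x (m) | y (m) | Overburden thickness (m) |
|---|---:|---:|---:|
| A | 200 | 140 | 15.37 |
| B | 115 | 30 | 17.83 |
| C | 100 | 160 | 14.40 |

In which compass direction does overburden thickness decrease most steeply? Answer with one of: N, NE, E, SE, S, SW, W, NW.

N

Differences from A: to B (Δx, Δy, Δh) = (-85, -110, +2.46); to C = (-100, 20, -0.97).
Solve a·Δx + b·Δy = Δd: det = (-85)·20 − (-100)·(-110) = -12700.
∂d/∂x = [(+2.46)·20 − (-0.97)·(-110)] / -12700 = +0.004528
∂d/∂y = [(-85)·(-0.97) − (-100)·(+2.46)] / -12700 = -0.02586
Steepest decrease is along −∇f = (-0.004528 E, +0.02586 N) → north.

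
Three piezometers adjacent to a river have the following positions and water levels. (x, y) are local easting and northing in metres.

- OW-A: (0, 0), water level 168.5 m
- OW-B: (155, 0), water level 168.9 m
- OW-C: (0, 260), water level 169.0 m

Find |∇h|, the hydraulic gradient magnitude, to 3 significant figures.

0.00322

∂h/∂x = (168.9 − 168.5) / (155 − 0) = +0.002581
∂h/∂y = (169.0 − 168.5) / (260 − 0) = +0.001923
|∇h| = √(0.002581² + 0.001923²) = 0.003219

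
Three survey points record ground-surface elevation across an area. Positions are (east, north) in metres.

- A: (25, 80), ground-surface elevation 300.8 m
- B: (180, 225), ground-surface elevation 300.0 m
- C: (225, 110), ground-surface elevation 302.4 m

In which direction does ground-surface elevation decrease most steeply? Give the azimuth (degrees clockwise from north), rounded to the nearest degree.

With z = a·x + b·y + c and A as origin, the differences give:
  155·a + 145·b = -0.8
  200·a + 30·b = +1.6
Eliminate b (×30 and ×145, subtract): -24350·a = -256.00 → a = ∂z/∂x = +0.01051
Back-substitute: b = ∂z/∂y = -0.01676.
Steepest decrease is along −∇f: components (-0.01051 E, +0.01676 N).
Azimuth = atan2(-0.01051, +0.01676) = 327.9° ≈ 328°.

328°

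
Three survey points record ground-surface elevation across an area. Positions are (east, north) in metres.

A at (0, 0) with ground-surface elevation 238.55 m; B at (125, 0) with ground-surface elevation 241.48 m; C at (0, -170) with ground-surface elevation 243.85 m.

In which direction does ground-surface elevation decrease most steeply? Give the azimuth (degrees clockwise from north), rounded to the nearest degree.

323°

∂z/∂x = (241.48 − 238.55) / (125 − 0) = +0.02344
∂z/∂y = (243.85 − 238.55) / (-170 − 0) = -0.03118
Steepest decrease is along −∇f: components (-0.02344 E, +0.03118 N).
Azimuth = atan2(-0.02344, +0.03118) = 323.1° ≈ 323°.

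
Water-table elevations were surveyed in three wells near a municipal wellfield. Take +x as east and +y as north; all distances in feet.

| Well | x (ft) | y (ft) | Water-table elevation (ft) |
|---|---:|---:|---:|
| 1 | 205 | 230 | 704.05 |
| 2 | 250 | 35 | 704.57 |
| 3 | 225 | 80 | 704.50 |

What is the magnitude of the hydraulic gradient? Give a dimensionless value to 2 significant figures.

0.0049

Differences from 1: to 2 (Δx, Δy, Δh) = (45, -195, +0.52); to 3 = (20, -150, +0.45).
Solve a·Δx + b·Δy = Δh: det = 45·(-150) − 20·(-195) = -2850.
∂h/∂x = [(+0.52)·(-150) − (+0.45)·(-195)] / -2850 = -0.003421
∂h/∂y = [45·(+0.45) − 20·(+0.52)] / -2850 = -0.003456
|∇h| = √(-0.003421² + -0.003456²) = 0.004863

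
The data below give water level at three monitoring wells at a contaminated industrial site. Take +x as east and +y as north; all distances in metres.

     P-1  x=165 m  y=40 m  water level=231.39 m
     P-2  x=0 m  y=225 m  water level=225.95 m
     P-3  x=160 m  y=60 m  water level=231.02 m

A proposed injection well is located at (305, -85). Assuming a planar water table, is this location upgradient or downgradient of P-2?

Differences from P-1: to P-2 (Δx, Δy, Δh) = (-165, 185, -5.44); to P-3 = (-5, 20, -0.37).
Determinant of the coordinate differences = (-165)·20 − (-5)·185 = -2375.
∂h/∂x = [(-5.44)·20 − (-0.37)·185] / -2375 = +0.01699
∂h/∂y = [(-165)·(-0.37) − (-5)·(-5.44)] / -2375 = -0.01425
Head at (305, -85) = 231.39 + (+0.01699)·(140) + (-0.01425)·(-125) = 235.55 m.
That is higher than the 225.95 m at P-2, so the point is upgradient.

upgradient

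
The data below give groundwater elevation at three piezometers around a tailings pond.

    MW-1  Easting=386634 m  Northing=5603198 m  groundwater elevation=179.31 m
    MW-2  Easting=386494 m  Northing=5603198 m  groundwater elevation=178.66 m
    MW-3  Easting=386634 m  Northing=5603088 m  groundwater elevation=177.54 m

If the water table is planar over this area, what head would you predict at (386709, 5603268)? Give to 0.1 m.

∂h/∂x = (178.66 − 179.31) / (386494 − 386634) = +0.004643
∂h/∂y = (177.54 − 179.31) / (5603088 − 5603198) = +0.01609
h(386709, 5603268) = 179.31 + (+0.004643)·(75) + (+0.01609)·(70) = 179.31 +0.348 +1.126 = 180.785 m.

180.8 m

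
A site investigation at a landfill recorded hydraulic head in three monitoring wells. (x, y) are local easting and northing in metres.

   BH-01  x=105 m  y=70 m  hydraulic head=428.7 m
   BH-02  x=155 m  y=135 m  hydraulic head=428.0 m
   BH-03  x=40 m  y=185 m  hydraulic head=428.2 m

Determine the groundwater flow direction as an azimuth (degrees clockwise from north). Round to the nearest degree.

034°

Differences from BH-01: to BH-02 (Δx, Δy, Δh) = (50, 65, -0.7); to BH-03 = (-65, 115, -0.5).
Determinant of the coordinate differences = 50·115 − (-65)·65 = 9975.
∂h/∂x = [(-0.7)·115 − (-0.5)·65] / 9975 = -0.004812
∂h/∂y = [50·(-0.5) − (-65)·(-0.7)] / 9975 = -0.007068
Flow direction (−∇h) has components (+0.004812 E, +0.007068 N).
Azimuth = atan2(E, N) = atan2(+0.004812, +0.007068) = 34.2° ≈ 034°.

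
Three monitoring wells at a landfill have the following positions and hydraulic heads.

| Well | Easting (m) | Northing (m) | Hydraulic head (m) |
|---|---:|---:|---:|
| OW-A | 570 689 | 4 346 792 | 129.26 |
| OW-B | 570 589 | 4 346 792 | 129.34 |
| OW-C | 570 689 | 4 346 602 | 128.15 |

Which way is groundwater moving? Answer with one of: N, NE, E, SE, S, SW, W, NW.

∂h/∂x = (129.34 − 129.26) / (570589 − 570689) = -0.0008000
∂h/∂y = (128.15 − 129.26) / (4346602 − 4346792) = +0.005842
Flow = −∇h = (+0.0008000 east, -0.005842 north), which points south.

S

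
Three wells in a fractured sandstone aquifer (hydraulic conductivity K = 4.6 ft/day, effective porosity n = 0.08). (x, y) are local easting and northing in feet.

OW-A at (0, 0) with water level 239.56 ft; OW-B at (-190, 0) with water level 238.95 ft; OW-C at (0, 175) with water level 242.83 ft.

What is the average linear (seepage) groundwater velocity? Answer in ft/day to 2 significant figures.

∂h/∂x = (238.95 − 239.56) / (-190 − 0) = +0.003211
∂h/∂y = (242.83 − 239.56) / (175 − 0) = +0.01869
|∇h| = √(0.003211² + 0.01869²) = 0.01896
Seepage velocity v = K·i/n = 4.6 × 0.01896 / 0.08 = 1.09 ft/day.

1.1 ft/day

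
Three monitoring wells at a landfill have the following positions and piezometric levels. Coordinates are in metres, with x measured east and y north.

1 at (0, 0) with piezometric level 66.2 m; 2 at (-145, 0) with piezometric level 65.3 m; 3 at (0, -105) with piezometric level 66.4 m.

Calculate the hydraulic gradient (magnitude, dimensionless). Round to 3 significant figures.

0.00649

∂h/∂x = (65.3 − 66.2) / (-145 − 0) = +0.006207
∂h/∂y = (66.4 − 66.2) / (-105 − 0) = -0.001905
|∇h| = √(0.006207² + -0.001905²) = 0.006493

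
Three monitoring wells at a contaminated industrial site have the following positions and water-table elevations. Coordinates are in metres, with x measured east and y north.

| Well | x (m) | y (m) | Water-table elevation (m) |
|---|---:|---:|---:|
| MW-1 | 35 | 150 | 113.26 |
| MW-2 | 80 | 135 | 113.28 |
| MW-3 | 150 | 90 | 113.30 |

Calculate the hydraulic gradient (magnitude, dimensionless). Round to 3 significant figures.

Taking MW-1 as reference: MW-2−MW-1 = (45, -15, +0.02); MW-3−MW-1 = (115, -60, +0.04).
Determinant of the coordinate differences = 45·(-60) − 115·(-15) = -975.
∂h/∂x = [(+0.02)·(-60) − (+0.04)·(-15)] / -975 = +0.0006154
∂h/∂y = [45·(+0.04) − 115·(+0.02)] / -975 = +0.0005128
|∇h| = √(0.0006154² + 0.0005128²) = 0.000801

0.000801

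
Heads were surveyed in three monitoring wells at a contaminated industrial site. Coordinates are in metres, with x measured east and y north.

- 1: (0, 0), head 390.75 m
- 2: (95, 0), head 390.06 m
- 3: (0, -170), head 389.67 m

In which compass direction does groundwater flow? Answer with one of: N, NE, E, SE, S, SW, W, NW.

SE

∂h/∂x = (390.06 − 390.75) / (95 − 0) = -0.007263
∂h/∂y = (389.67 − 390.75) / (-170 − 0) = +0.006353
Flow = −∇h = (+0.007263 east, -0.006353 north), which points southeast.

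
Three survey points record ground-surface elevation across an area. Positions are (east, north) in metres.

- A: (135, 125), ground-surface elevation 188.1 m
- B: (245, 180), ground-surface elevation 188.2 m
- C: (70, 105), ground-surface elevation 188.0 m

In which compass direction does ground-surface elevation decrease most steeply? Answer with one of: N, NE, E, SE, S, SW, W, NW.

Differences from A: to B (Δx, Δy, Δh) = (110, 55, +0.1); to C = (-65, -20, -0.1).
Determinant of the coordinate differences = 110·(-20) − (-65)·55 = 1375.
∂z/∂x = [(+0.1)·(-20) − (-0.1)·55] / 1375 = +0.002545
∂z/∂y = [110·(-0.1) − (-65)·(+0.1)] / 1375 = -0.003273
Steepest decrease is along −∇f = (-0.002545 E, +0.003273 N) → northwest.

NW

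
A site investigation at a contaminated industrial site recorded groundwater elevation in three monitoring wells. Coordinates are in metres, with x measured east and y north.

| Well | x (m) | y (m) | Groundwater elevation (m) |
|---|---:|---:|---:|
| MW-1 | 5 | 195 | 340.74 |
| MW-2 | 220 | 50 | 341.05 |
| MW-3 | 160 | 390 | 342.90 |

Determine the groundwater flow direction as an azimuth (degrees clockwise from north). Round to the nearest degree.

222°

Differences from MW-1: to MW-2 (Δx, Δy, Δh) = (215, -145, +0.31); to MW-3 = (155, 195, +2.16).
Solve a·Δx + b·Δy = Δh: det = 215·195 − 155·(-145) = 64400.
∂h/∂x = [(+0.31)·195 − (+2.16)·(-145)] / 64400 = +0.005802
∂h/∂y = [215·(+2.16) − 155·(+0.31)] / 64400 = +0.006465
Flow direction (−∇h) has components (-0.005802 E, -0.006465 N).
Azimuth = atan2(E, N) = atan2(-0.005802, -0.006465) = 221.9° ≈ 222°.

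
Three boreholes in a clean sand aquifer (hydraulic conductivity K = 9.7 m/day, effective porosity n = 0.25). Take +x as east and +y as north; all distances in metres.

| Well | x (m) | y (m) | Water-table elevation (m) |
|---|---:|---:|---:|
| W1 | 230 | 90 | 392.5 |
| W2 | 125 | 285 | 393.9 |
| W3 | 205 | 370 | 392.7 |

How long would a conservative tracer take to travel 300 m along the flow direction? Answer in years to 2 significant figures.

1.5 years

With h = a·x + b·y + c and W1 as origin, the differences give:
  (-105)·a + 195·b = +1.4
  (-25)·a + 280·b = +0.2
Eliminate b (×280 and ×195, subtract): -24525·a = 353.00 → a = ∂h/∂x = -0.01439
Back-substitute: b = ∂h/∂y = -0.0005708.
|∇h| = √(-0.01439² + -0.0005708²) = 0.0144
Seepage velocity v = K·i/n = 9.7 × 0.0144 / 0.25 = 0.5587 m/day.
t = 300 / 0.5587 = 537 days = 1.47 years.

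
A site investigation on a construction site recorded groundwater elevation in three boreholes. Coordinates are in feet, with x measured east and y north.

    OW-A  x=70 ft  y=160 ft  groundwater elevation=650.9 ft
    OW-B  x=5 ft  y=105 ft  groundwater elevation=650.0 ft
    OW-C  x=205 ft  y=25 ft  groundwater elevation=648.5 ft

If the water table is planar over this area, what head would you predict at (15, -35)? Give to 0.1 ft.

647.6 ft

Three-point gradient (reference OW-A): Δ to OW-B = (-65, -55, -0.9), Δ to OW-C = (135, -135, -2.4).
∂h/∂x = -0.0006481, ∂h/∂y = +0.01713 (det = 16200).
h(15, -35) = 650.9 + (-0.0006481)·(-55) + (+0.01713)·(-195) = 650.9 +0.036 -3.340 = 647.595 ft.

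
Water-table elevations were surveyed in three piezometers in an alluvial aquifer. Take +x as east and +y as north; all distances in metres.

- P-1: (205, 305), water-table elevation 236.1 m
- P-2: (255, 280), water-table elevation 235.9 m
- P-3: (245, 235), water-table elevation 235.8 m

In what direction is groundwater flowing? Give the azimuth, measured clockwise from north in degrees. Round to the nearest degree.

137°

Taking P-1 as reference: P-2−P-1 = (50, -25, -0.2); P-3−P-1 = (40, -70, -0.3).
Determinant of the coordinate differences = 50·(-70) − 40·(-25) = -2500.
∂h/∂x = [(-0.2)·(-70) − (-0.3)·(-25)] / -2500 = -0.002600
∂h/∂y = [50·(-0.3) − 40·(-0.2)] / -2500 = +0.002800
Flow direction (−∇h) has components (+0.002600 E, -0.002800 N).
Azimuth = atan2(E, N) = atan2(+0.002600, -0.002800) = 137.1° ≈ 137°.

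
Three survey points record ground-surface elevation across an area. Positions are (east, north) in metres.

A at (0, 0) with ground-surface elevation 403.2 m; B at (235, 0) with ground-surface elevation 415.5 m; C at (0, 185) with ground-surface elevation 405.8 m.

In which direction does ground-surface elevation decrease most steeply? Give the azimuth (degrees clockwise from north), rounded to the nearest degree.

∂z/∂x = (415.5 − 403.2) / (235 − 0) = +0.05234
∂z/∂y = (405.8 − 403.2) / (185 − 0) = +0.01405
Steepest decrease is along −∇f: components (-0.05234 E, -0.01405 N).
Azimuth = atan2(-0.05234, -0.01405) = 255.0° ≈ 255°.

255°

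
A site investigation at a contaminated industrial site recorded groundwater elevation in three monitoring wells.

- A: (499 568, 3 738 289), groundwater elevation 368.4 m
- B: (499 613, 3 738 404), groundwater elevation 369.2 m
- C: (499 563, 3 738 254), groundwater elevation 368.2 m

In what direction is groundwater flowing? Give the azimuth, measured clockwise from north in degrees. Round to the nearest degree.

225°

With h = a·x + b·y + c and A as origin, the differences give:
  45·a + 115·b = +0.8
  (-5)·a + (-35)·b = -0.2
Eliminate b (×(-35) and ×115, subtract): -1000·a = -5.00 → a = ∂h/∂x = +0.005000
Back-substitute: b = ∂h/∂y = +0.005000.
Flow direction (−∇h) has components (-0.005000 E, -0.005000 N).
Azimuth = atan2(E, N) = atan2(-0.005000, -0.005000) = 225.0° ≈ 225°.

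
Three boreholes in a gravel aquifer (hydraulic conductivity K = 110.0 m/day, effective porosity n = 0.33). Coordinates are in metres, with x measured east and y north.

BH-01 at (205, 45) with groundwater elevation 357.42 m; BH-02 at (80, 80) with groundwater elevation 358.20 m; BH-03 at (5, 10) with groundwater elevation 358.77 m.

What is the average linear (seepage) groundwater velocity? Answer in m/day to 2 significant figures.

2.2 m/day

Differences from BH-01: to BH-02 (Δx, Δy, Δh) = (-125, 35, +0.78); to BH-03 = (-200, -35, +1.35).
Determinant of the coordinate differences = (-125)·(-35) − (-200)·35 = 11375.
∂h/∂x = [(+0.78)·(-35) − (+1.35)·35] / 11375 = -0.006554
∂h/∂y = [(-125)·(+1.35) − (-200)·(+0.78)] / 11375 = -0.001121
|∇h| = √(-0.006554² + -0.001121²) = 0.006649
Seepage velocity v = K·i/n = 110.0 × 0.006649 / 0.33 = 2.216 m/day.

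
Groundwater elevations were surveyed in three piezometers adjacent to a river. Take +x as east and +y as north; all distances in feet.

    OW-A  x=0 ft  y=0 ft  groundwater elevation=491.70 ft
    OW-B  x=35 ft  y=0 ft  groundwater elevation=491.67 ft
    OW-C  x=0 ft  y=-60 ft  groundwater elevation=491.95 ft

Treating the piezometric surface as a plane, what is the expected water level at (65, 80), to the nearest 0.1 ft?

∂h/∂x = (491.67 − 491.70) / (35 − 0) = -0.0008571
∂h/∂y = (491.95 − 491.70) / (-60 − 0) = -0.004167
h(65, 80) = 491.70 + (-0.0008571)·(65) + (-0.004167)·(80) = 491.70 -0.056 -0.333 = 491.311 ft.

491.3 ft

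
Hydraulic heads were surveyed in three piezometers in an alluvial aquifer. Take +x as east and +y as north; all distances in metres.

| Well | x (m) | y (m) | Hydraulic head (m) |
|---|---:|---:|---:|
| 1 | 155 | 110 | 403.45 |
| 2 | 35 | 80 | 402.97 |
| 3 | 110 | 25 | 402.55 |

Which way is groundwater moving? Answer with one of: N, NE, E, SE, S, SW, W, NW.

Three-point gradient (reference 1): Δ to 2 = (-120, -30, -0.48), Δ to 3 = (-45, -85, -0.90).
∂h/∂x = +0.001559, ∂h/∂y = +0.009763 (det = 8850).
Flow = −∇h = (-0.001559 east, -0.009763 north), which points south.

S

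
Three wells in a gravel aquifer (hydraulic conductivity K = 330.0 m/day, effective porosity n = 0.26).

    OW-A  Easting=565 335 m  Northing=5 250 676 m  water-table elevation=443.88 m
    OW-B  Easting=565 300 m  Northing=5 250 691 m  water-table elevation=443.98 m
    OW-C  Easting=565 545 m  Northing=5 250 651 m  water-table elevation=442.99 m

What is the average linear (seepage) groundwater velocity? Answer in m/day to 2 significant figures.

8.3 m/day

Three-point gradient (reference OW-A): Δ to OW-B = (-35, 15, +0.10), Δ to OW-C = (210, -25, -0.89).
∂h/∂x = -0.004769, ∂h/∂y = -0.004462 (det = -2275).
|∇h| = √(-0.004769² + -0.004462²) = 0.006531
Seepage velocity v = K·i/n = 330.0 × 0.006531 / 0.26 = 8.289 m/day.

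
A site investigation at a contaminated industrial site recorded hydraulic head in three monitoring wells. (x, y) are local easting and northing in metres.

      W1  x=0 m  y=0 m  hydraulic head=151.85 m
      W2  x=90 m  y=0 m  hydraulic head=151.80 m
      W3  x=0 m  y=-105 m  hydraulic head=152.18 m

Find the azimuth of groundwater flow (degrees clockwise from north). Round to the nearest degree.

010°

∂h/∂x = (151.80 − 151.85) / (90 − 0) = -0.0005556
∂h/∂y = (152.18 − 151.85) / (-105 − 0) = -0.003143
Flow direction (−∇h) has components (+0.0005556 E, +0.003143 N).
Azimuth = atan2(E, N) = atan2(+0.0005556, +0.003143) = 10.0° ≈ 010°.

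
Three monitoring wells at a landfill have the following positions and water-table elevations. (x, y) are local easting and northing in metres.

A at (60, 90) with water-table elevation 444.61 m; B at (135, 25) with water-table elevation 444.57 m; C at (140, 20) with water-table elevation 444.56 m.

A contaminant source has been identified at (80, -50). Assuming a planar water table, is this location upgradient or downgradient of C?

Differences from A: to B (Δx, Δy, Δh) = (75, -65, -0.04); to C = (80, -70, -0.05).
Solve a·Δx + b·Δy = Δh: det = 75·(-70) − 80·(-65) = -50.
∂h/∂x = [(-0.04)·(-70) − (-0.05)·(-65)] / -50 = +0.009000
∂h/∂y = [75·(-0.05) − 80·(-0.04)] / -50 = +0.01100
Head at (80, -50) = 444.61 + (+0.009000)·(20) + (+0.01100)·(-140) = 443.25 m.
That is lower than the 444.56 m at C, so the point is downgradient.

downgradient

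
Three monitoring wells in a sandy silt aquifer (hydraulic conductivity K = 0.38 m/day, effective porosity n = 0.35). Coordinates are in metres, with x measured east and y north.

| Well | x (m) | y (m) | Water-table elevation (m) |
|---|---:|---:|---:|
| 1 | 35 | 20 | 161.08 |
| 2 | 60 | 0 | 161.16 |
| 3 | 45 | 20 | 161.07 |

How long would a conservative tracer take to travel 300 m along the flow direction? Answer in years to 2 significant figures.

Taking 1 as reference: 2−1 = (25, -20, +0.08); 3−1 = (10, 0, -0.01).
Solve a·Δx + b·Δy = Δh: det = 25·0 − 10·(-20) = 200.
∂h/∂x = [(+0.08)·0 − (-0.01)·(-20)] / 200 = -0.001000
∂h/∂y = [25·(-0.01) − 10·(+0.08)] / 200 = -0.005250
|∇h| = √(-0.001000² + -0.005250²) = 0.005344
Seepage velocity v = K·i/n = 0.38 × 0.005344 / 0.35 = 0.005802 m/day.
t = 300 / 0.005802 = 5.171e+04 days = 142 years.

140 years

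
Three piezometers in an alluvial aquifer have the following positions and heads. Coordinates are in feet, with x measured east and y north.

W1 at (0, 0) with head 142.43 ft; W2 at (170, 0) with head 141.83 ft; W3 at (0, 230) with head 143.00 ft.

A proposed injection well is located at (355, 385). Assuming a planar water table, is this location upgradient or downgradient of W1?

downgradient

∂h/∂x = (141.83 − 142.43) / (170 − 0) = -0.003529
∂h/∂y = (143.00 − 142.43) / (230 − 0) = +0.002478
Head at (355, 385) = 142.43 + (-0.003529)·(355) + (+0.002478)·(385) = 142.13 ft.
That is lower than the 142.43 ft at W1, so the point is downgradient.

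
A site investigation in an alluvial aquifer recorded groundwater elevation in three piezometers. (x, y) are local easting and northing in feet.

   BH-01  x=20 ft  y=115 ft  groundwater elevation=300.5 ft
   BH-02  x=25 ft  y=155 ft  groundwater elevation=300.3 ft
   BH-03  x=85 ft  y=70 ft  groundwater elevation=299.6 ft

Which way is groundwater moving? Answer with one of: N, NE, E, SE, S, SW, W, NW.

With h = a·x + b·y + c and BH-01 as origin, the differences give:
  5·a + 40·b = -0.2
  65·a + (-45)·b = -0.9
Eliminate b (×(-45) and ×40, subtract): -2825·a = 45.00 → a = ∂h/∂x = -0.01593
Back-substitute: b = ∂h/∂y = -0.003009.
Flow = −∇h = (+0.01593 east, +0.003009 north), which points east.

E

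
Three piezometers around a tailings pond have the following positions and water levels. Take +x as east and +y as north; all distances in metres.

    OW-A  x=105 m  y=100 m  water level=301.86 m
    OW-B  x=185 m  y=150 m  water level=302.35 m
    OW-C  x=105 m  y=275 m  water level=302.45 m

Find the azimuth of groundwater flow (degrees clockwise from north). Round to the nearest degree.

Differences from OW-A: to OW-B (Δx, Δy, Δh) = (80, 50, +0.49); to OW-C = (0, 175, +0.59).
Solve a·Δx + b·Δy = Δh: det = 80·175 − 0·50 = 14000.
∂h/∂x = [(+0.49)·175 − (+0.59)·50] / 14000 = +0.004018
∂h/∂y = [80·(+0.59) − 0·(+0.49)] / 14000 = +0.003371
Flow direction (−∇h) has components (-0.004018 E, -0.003371 N).
Azimuth = atan2(E, N) = atan2(-0.004018, -0.003371) = 230.0° ≈ 230°.

230°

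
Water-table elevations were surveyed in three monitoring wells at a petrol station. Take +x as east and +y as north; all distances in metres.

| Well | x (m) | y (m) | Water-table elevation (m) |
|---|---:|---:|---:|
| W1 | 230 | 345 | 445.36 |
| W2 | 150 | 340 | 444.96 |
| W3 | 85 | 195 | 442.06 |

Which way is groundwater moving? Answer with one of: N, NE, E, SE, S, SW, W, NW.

With h = a·x + b·y + c and W1 as origin, the differences give:
  (-80)·a + (-5)·b = -0.40
  (-145)·a + (-150)·b = -3.30
Eliminate b (×(-150) and ×(-5), subtract): 11275·a = 43.500 → a = ∂h/∂x = +0.003858
Back-substitute: b = ∂h/∂y = +0.01827.
Flow = −∇h = (-0.003858 east, -0.01827 north), which points south.

S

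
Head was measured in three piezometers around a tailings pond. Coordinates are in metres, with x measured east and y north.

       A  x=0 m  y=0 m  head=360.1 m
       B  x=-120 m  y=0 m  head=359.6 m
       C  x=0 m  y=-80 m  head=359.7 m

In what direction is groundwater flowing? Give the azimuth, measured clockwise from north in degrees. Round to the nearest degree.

220°

∂h/∂x = (359.6 − 360.1) / (-120 − 0) = +0.004167
∂h/∂y = (359.7 − 360.1) / (-80 − 0) = +0.005000
Flow direction (−∇h) has components (-0.004167 E, -0.005000 N).
Azimuth = atan2(E, N) = atan2(-0.004167, -0.005000) = 219.8° ≈ 220°.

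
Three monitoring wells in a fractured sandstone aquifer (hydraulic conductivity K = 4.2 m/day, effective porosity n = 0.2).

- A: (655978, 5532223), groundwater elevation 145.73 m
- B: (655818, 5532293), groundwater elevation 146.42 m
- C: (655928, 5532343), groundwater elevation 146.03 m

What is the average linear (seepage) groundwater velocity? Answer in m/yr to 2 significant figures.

Differences from A: to B (Δx, Δy, Δh) = (-160, 70, +0.69); to C = (-50, 120, +0.30).
Determinant of the coordinate differences = (-160)·120 − (-50)·70 = -15700.
∂h/∂x = [(+0.69)·120 − (+0.30)·70] / -15700 = -0.003936
∂h/∂y = [(-160)·(+0.30) − (-50)·(+0.69)] / -15700 = +0.0008599
|∇h| = √(-0.003936² + 0.0008599²) = 0.004029
Seepage velocity v = K·i/n = 4.2 × 0.004029 / 0.2 = 0.08461 m/day = 30.9 m/yr.

31 m/yr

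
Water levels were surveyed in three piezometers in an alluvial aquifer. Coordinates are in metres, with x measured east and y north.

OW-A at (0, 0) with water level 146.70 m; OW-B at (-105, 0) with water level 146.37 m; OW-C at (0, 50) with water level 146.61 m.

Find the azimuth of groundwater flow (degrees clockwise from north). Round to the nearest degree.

300°

∂h/∂x = (146.37 − 146.70) / (-105 − 0) = +0.003143
∂h/∂y = (146.61 − 146.70) / (50 − 0) = -0.001800
Flow direction (−∇h) has components (-0.003143 E, +0.001800 N).
Azimuth = atan2(E, N) = atan2(-0.003143, +0.001800) = 299.8° ≈ 300°.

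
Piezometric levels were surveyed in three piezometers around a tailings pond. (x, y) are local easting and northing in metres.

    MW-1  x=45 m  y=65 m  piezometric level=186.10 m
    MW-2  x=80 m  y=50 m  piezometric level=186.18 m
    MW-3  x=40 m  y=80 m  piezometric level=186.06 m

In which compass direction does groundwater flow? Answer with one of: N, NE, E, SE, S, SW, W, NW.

NW

Taking MW-1 as reference: MW-2−MW-1 = (35, -15, +0.08); MW-3−MW-1 = (-5, 15, -0.04).
Determinant of the coordinate differences = 35·15 − (-5)·(-15) = 450.
∂h/∂x = [(+0.08)·15 − (-0.04)·(-15)] / 450 = +0.001333
∂h/∂y = [35·(-0.04) − (-5)·(+0.08)] / 450 = -0.002222
Flow = −∇h = (-0.001333 east, +0.002222 north), which points northwest.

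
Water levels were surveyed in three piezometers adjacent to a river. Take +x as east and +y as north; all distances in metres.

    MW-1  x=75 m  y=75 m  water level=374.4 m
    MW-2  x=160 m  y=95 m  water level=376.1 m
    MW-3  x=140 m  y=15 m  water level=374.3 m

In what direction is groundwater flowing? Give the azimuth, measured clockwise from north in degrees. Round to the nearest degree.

Differences from MW-1: to MW-2 (Δx, Δy, Δh) = (85, 20, +1.7); to MW-3 = (65, -60, -0.1).
Determinant of the coordinate differences = 85·(-60) − 65·20 = -6400.
∂h/∂x = [(+1.7)·(-60) − (-0.1)·20] / -6400 = +0.01563
∂h/∂y = [85·(-0.1) − 65·(+1.7)] / -6400 = +0.01859
Flow direction (−∇h) has components (-0.01563 E, -0.01859 N).
Azimuth = atan2(E, N) = atan2(-0.01563, -0.01859) = 220.0° ≈ 220°.

220°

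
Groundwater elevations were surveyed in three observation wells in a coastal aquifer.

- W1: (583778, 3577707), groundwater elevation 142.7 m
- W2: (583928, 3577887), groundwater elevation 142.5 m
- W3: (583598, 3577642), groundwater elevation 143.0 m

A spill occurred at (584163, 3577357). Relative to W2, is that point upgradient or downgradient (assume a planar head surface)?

Taking W1 as reference: W2−W1 = (150, 180, -0.2); W3−W1 = (-180, -65, +0.3).
Determinant of the coordinate differences = 150·(-65) − (-180)·180 = 22650.
∂h/∂x = [(-0.2)·(-65) − (+0.3)·180] / 22650 = -0.001810
∂h/∂y = [150·(+0.3) − (-180)·(-0.2)] / 22650 = +0.0003974
Head at (584163, 3577357) = 142.7 + (-0.001810)·(385) + (+0.0003974)·(-350) = 141.86 m.
That is lower than the 142.5 m at W2, so the point is downgradient.

downgradient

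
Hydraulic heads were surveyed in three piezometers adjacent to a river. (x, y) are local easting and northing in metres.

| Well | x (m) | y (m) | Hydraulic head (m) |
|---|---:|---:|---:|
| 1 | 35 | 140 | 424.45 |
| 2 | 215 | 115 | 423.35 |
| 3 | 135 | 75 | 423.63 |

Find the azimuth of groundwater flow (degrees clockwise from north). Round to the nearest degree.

126°

With h = a·x + b·y + c and 1 as origin, the differences give:
  180·a + (-25)·b = -1.10
  100·a + (-65)·b = -0.82
Eliminate b (×(-65) and ×(-25), subtract): -9200·a = 51.000 → a = ∂h/∂x = -0.005543
Back-substitute: b = ∂h/∂y = +0.004087.
Flow direction (−∇h) has components (+0.005543 E, -0.004087 N).
Azimuth = atan2(E, N) = atan2(+0.005543, -0.004087) = 126.4° ≈ 126°.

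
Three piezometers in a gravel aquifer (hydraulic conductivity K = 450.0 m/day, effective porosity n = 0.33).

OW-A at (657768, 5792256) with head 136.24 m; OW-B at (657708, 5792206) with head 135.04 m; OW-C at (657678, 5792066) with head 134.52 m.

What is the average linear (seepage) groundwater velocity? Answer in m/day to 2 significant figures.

28 m/day

Differences from OW-A: to OW-B (Δx, Δy, Δh) = (-60, -50, -1.20); to OW-C = (-90, -190, -1.72).
Determinant of the coordinate differences = (-60)·(-190) − (-90)·(-50) = 6900.
∂h/∂x = [(-1.20)·(-190) − (-1.72)·(-50)] / 6900 = +0.02058
∂h/∂y = [(-60)·(-1.72) − (-90)·(-1.20)] / 6900 = -0.0006957
|∇h| = √(0.02058² + -0.0006957²) = 0.02059
Seepage velocity v = K·i/n = 450.0 × 0.02059 / 0.33 = 28.08 m/day.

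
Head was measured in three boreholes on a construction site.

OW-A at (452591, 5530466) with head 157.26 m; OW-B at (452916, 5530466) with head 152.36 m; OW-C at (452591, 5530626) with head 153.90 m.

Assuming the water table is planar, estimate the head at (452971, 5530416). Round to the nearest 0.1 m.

∂h/∂x = (152.36 − 157.26) / (452916 − 452591) = -0.01508
∂h/∂y = (153.90 − 157.26) / (5530626 − 5530466) = -0.02100
h(452971, 5530416) = 157.26 + (-0.01508)·(380) + (-0.02100)·(-50) = 157.26 -5.729 +1.050 = 152.581 m.

152.6 m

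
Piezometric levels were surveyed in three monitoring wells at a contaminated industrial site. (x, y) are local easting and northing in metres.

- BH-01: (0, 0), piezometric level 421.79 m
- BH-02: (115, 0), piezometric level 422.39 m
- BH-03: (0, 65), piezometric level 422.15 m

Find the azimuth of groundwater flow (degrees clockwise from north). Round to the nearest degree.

223°

∂h/∂x = (422.39 − 421.79) / (115 − 0) = +0.005217
∂h/∂y = (422.15 − 421.79) / (65 − 0) = +0.005538
Flow direction (−∇h) has components (-0.005217 E, -0.005538 N).
Azimuth = atan2(E, N) = atan2(-0.005217, -0.005538) = 223.3° ≈ 223°.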